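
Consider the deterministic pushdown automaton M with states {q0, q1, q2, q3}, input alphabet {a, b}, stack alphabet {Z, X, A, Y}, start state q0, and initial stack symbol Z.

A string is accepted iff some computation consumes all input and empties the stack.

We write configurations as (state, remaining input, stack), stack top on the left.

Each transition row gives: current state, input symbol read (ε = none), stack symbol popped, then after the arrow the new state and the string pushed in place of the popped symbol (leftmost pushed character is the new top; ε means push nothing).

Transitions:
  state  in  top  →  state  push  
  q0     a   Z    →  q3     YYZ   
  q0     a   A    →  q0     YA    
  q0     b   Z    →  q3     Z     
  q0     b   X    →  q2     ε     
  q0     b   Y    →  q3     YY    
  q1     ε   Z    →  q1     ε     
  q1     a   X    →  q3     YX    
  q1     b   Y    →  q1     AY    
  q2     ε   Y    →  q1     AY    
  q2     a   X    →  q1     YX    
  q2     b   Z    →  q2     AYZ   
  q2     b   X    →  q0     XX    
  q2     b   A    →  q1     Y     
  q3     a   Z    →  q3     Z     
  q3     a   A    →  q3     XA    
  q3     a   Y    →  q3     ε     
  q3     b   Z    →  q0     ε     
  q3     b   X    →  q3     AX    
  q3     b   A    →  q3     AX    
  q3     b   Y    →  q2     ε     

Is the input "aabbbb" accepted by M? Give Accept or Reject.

(q0, aabbbb, Z)
  read a, top Z: go to q3, push YYZ → (q3, abbbb, YYZ)
  read a, top Y: go to q3, push ε → (q3, bbbb, YZ)
  read b, top Y: go to q2, push ε → (q2, bbb, Z)
  read b, top Z: go to q2, push AYZ → (q2, bb, AYZ)
  read b, top A: go to q1, push Y → (q1, b, YYZ)
  read b, top Y: go to q1, push AY → (q1, ε, AYYZ)
All input consumed; stack is AYYZ, not empty, and no further ε-move applies.

Reject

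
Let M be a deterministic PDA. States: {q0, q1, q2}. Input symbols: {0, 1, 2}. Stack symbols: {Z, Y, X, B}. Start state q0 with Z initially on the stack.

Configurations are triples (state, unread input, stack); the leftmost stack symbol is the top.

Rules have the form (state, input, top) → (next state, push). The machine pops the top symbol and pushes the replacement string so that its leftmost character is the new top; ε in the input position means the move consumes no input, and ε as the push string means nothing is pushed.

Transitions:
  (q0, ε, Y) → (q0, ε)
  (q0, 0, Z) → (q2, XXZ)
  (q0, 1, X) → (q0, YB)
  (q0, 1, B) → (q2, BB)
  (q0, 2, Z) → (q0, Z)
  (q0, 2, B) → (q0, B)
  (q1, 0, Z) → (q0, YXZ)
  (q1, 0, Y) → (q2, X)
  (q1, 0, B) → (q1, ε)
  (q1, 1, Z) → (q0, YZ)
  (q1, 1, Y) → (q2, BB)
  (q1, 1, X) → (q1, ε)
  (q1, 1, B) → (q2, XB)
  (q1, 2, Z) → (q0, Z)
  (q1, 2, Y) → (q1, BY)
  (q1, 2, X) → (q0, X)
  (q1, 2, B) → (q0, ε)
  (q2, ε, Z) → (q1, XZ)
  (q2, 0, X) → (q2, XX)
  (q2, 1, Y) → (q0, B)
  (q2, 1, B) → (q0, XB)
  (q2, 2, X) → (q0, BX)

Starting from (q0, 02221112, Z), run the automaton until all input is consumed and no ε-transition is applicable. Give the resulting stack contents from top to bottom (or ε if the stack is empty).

(q0, 02221112, Z)
  read 0, top Z: go to q2, push XXZ → (q2, 2221112, XXZ)
  read 2, top X: go to q0, push BX → (q0, 221112, BXXZ)
  read 2, top B: go to q0, push B → (q0, 21112, BXXZ)
  read 2, top B: go to q0, push B → (q0, 1112, BXXZ)
  read 1, top B: go to q2, push BB → (q2, 112, BBXXZ)
  read 1, top B: go to q0, push XB → (q0, 12, XBBXXZ)
  read 1, top X: go to q0, push YB → (q0, 2, YBBBXXZ)
  ε-move, top Y: go to q0, push ε → (q0, 2, BBBXXZ)
  read 2, top B: go to q0, push B → (q0, ε, BBBXXZ)
All input consumed in state q0 with stack BBBXXZ.

BBBXXZ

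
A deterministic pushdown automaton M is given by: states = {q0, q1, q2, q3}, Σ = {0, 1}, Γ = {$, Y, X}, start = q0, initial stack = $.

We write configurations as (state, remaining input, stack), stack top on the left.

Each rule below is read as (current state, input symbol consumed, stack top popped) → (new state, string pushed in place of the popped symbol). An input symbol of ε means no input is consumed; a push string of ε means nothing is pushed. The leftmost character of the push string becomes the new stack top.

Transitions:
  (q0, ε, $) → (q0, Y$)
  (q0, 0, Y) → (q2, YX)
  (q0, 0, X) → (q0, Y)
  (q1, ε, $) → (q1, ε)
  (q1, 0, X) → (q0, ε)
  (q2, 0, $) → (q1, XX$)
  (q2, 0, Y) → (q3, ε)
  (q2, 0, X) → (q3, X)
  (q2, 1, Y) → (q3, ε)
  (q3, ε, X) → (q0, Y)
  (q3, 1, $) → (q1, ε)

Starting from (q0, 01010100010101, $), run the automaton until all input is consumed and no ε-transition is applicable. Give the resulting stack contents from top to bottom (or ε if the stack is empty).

(q0, 01010100010101, $) ⊢ (q0, 01010100010101, Y$) ⊢ (q2, 1010100010101, YX$) ⊢ (q3, 010100010101, X$) ⊢ (q0, 010100010101, Y$) ⊢ (q2, 10100010101, YX$) ⊢ (q3, 0100010101, X$) ⊢ (q0, 0100010101, Y$) ⊢ (q2, 100010101, YX$) ⊢ (q3, 00010101, X$) ⊢ (q0, 00010101, Y$) ⊢ (q2, 0010101, YX$) ⊢ (q3, 010101, X$) ⊢ (q0, 010101, Y$) ⊢ (q2, 10101, YX$) ⊢ (q3, 0101, X$) ⊢ (q0, 0101, Y$) ⊢ (q2, 101, YX$) ⊢ (q3, 01, X$) ⊢ (q0, 01, Y$) ⊢ (q2, 1, YX$) ⊢ (q3, ε, X$) ⊢ (q0, ε, Y$)
All input consumed in state q0 with stack Y$.

Y$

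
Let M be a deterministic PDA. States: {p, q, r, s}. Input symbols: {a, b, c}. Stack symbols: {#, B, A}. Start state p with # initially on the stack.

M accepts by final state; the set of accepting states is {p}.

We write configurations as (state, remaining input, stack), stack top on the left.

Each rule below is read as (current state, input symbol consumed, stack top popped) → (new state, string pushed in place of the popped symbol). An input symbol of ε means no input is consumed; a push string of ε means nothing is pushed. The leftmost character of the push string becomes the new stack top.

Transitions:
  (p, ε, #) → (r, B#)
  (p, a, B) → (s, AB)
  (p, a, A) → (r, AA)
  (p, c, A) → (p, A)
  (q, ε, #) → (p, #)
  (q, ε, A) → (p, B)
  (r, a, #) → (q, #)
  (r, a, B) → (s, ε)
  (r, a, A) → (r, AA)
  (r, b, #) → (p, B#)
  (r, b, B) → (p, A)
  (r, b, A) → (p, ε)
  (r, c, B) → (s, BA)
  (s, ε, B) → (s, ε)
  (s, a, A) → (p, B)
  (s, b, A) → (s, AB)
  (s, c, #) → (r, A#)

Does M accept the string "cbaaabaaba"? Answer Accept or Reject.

Reject

(p, cbaaabaaba, #)
  ε-move, top #: go to r, push B# → (r, cbaaabaaba, B#)
  read c, top B: go to s, push BA → (s, baaabaaba, BA#)
  ε-move, top B: go to s, push ε → (s, baaabaaba, A#)
  read b, top A: go to s, push AB → (s, aaabaaba, AB#)
  read a, top A: go to p, push B → (p, aabaaba, BB#)
  read a, top B: go to s, push AB → (s, abaaba, ABB#)
  read a, top A: go to p, push B → (p, baaba, BBB#)
No transition applies at (p, baaba, BBB#); input not fully consumed.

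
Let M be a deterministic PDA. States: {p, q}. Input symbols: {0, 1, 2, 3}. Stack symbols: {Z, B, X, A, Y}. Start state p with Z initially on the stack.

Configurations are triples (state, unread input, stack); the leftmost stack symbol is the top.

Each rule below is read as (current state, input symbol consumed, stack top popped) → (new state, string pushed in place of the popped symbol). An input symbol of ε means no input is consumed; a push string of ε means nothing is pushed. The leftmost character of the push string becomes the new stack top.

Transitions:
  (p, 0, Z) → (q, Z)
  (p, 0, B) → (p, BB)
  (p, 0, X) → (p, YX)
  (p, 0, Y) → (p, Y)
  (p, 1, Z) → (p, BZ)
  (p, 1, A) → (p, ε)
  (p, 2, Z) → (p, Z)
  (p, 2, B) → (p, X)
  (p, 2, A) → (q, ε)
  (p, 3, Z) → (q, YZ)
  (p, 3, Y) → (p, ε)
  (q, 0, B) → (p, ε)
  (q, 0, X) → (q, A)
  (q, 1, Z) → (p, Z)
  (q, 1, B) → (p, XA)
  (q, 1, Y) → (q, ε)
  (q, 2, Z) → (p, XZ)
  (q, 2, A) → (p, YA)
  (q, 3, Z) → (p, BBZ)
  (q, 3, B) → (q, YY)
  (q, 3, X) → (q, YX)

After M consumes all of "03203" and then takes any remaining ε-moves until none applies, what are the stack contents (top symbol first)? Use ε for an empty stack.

XBZ

(p, 03203, Z)
  read 0, top Z: go to q, push Z → (q, 3203, Z)
  read 3, top Z: go to p, push BBZ → (p, 203, BBZ)
  read 2, top B: go to p, push X → (p, 03, XBZ)
  read 0, top X: go to p, push YX → (p, 3, YXBZ)
  read 3, top Y: go to p, push ε → (p, ε, XBZ)
All input consumed in state p with stack XBZ.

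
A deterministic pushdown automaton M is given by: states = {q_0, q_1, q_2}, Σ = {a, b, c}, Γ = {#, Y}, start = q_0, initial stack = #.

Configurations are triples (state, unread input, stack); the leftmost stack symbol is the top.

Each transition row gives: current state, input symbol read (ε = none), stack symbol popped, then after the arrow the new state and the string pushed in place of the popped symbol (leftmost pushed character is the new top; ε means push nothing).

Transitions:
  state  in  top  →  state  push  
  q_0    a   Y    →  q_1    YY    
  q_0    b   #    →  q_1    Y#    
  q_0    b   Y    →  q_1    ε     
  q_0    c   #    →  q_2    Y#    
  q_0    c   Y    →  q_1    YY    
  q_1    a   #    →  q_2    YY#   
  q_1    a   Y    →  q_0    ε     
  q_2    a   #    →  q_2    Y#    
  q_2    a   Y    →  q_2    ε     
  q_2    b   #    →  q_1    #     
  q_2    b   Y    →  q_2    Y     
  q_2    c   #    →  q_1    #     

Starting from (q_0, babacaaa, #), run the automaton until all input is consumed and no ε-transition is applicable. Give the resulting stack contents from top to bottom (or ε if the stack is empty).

(q_0, babacaaa, #) ⊢ (q_1, abacaaa, Y#) ⊢ (q_0, bacaaa, #) ⊢ (q_1, acaaa, Y#) ⊢ (q_0, caaa, #) ⊢ (q_2, aaa, Y#) ⊢ (q_2, aa, #) ⊢ (q_2, a, Y#) ⊢ (q_2, ε, #)
All input consumed in state q_2 with stack #.

#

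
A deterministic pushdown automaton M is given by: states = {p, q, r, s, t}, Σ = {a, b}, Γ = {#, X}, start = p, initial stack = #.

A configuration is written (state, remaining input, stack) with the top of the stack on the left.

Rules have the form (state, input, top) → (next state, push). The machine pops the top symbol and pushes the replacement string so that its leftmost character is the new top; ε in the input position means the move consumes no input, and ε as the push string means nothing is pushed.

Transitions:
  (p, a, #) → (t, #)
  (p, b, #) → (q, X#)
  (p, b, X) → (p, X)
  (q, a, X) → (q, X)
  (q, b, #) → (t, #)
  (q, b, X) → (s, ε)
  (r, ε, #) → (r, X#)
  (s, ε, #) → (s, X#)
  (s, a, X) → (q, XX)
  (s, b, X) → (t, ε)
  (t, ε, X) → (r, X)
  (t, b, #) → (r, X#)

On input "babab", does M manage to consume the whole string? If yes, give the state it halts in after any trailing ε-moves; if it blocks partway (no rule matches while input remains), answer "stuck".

s

(p, babab, #)
  read b, top #: go to q, push X# → (q, abab, X#)
  read a, top X: go to q, push X → (q, bab, X#)
  read b, top X: go to s, push ε → (s, ab, #)
  ε-move, top #: go to s, push X# → (s, ab, X#)
  read a, top X: go to q, push XX → (q, b, XX#)
  read b, top X: go to s, push ε → (s, ε, X#)
All input consumed; M is in state s.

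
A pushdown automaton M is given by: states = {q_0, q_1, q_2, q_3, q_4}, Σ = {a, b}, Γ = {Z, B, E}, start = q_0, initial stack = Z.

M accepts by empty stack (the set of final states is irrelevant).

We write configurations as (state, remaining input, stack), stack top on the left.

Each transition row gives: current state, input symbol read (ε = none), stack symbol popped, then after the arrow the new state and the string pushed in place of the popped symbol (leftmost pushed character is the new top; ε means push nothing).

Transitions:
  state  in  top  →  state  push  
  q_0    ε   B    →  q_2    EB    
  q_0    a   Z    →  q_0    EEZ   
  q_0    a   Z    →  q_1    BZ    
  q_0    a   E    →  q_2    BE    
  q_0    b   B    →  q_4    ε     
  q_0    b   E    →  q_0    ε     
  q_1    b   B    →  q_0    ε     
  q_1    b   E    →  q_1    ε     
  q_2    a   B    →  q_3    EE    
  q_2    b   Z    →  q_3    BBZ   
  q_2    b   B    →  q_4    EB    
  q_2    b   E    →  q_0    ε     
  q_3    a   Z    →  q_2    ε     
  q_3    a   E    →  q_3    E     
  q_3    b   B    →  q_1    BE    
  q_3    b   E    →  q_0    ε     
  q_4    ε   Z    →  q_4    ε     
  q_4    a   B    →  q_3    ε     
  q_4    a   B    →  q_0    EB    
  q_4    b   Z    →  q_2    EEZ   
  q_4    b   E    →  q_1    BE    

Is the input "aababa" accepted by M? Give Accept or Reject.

Reject

No computation consumes all input and empties the stack.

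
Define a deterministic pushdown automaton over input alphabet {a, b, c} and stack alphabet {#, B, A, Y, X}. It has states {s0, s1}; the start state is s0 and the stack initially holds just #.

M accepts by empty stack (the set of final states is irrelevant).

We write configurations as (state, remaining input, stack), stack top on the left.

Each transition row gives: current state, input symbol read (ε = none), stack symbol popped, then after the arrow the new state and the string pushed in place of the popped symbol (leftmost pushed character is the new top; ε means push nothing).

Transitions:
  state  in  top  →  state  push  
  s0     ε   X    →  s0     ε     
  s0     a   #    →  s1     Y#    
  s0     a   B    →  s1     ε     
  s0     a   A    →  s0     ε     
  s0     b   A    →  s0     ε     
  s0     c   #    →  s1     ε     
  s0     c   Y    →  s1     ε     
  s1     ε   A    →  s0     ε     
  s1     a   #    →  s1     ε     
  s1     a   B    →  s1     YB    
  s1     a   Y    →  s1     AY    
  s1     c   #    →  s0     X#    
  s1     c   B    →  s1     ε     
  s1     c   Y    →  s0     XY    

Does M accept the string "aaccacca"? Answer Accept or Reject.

(s0, aaccacca, #)
  read a, top #: go to s1, push Y# → (s1, accacca, Y#)
  read a, top Y: go to s1, push AY → (s1, ccacca, AY#)
  ε-move, top A: go to s0, push ε → (s0, ccacca, Y#)
  read c, top Y: go to s1, push ε → (s1, cacca, #)
  read c, top #: go to s0, push X# → (s0, acca, X#)
  ε-move, top X: go to s0, push ε → (s0, acca, #)
  read a, top #: go to s1, push Y# → (s1, cca, Y#)
  read c, top Y: go to s0, push XY → (s0, ca, XY#)
  ε-move, top X: go to s0, push ε → (s0, ca, Y#)
  read c, top Y: go to s1, push ε → (s1, a, #)
  read a, top #: go to s1, push ε → (s1, ε, ε)
All input consumed and the stack is empty.

Accept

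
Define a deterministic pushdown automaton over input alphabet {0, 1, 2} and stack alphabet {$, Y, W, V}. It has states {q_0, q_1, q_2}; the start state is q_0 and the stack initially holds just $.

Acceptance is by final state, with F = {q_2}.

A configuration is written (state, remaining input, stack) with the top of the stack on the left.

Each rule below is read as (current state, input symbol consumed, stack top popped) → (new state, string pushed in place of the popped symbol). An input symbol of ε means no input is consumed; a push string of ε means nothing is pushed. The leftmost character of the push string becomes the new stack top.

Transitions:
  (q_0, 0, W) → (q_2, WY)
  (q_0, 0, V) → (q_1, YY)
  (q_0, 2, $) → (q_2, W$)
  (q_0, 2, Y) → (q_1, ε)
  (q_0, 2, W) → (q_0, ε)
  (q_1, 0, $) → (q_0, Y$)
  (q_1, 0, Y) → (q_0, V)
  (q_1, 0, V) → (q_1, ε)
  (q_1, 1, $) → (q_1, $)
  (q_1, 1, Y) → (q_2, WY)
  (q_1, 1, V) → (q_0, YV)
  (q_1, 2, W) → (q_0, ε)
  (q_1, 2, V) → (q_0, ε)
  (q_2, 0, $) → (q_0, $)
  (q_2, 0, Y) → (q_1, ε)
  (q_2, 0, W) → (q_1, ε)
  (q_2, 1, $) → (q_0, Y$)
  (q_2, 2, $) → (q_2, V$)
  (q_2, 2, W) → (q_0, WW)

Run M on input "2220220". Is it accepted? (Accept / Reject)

(q_0, 2220220, $) ⊢ (q_2, 220220, W$) ⊢ (q_0, 20220, WW$) ⊢ (q_0, 0220, W$) ⊢ (q_2, 220, WY$) ⊢ (q_0, 20, WWY$) ⊢ (q_0, 0, WY$) ⊢ (q_2, ε, WYY$)
All input consumed; state q_2 ∈ F.

Accept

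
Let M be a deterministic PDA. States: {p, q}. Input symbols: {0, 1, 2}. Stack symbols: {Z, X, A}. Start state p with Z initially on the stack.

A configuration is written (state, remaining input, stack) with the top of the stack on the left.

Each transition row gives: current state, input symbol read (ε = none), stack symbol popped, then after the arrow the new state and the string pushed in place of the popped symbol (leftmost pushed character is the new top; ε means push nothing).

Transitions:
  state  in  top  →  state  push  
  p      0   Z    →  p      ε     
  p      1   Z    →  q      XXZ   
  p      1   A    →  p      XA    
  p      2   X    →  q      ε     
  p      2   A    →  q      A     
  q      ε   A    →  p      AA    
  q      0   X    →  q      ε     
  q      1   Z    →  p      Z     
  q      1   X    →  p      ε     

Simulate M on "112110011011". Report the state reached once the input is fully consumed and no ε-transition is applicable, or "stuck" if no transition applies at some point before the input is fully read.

q

(p, 112110011011, Z)
  read 1, top Z: go to q, push XXZ → (q, 12110011011, XXZ)
  read 1, top X: go to p, push ε → (p, 2110011011, XZ)
  read 2, top X: go to q, push ε → (q, 110011011, Z)
  read 1, top Z: go to p, push Z → (p, 10011011, Z)
  read 1, top Z: go to q, push XXZ → (q, 0011011, XXZ)
  read 0, top X: go to q, push ε → (q, 011011, XZ)
  read 0, top X: go to q, push ε → (q, 11011, Z)
  read 1, top Z: go to p, push Z → (p, 1011, Z)
  read 1, top Z: go to q, push XXZ → (q, 011, XXZ)
  read 0, top X: go to q, push ε → (q, 11, XZ)
  read 1, top X: go to p, push ε → (p, 1, Z)
  read 1, top Z: go to q, push XXZ → (q, ε, XXZ)
All input consumed; M is in state q.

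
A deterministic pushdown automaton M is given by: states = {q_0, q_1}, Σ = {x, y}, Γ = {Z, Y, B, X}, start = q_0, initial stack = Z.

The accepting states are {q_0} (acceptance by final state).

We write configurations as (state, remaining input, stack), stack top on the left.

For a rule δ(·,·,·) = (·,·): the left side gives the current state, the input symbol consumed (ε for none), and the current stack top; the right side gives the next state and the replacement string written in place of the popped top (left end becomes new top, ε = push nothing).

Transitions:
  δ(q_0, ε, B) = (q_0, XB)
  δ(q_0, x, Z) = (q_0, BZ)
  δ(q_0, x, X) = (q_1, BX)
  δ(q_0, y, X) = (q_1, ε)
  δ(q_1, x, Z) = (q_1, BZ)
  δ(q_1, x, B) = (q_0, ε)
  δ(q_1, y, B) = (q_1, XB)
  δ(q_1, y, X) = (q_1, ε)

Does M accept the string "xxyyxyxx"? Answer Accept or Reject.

Accept

(q_0, xxyyxyxx, Z) ⊢ (q_0, xyyxyxx, BZ) ⊢ (q_0, xyyxyxx, XBZ) ⊢ (q_1, yyxyxx, BXBZ) ⊢ (q_1, yxyxx, XBXBZ) ⊢ (q_1, xyxx, BXBZ) ⊢ (q_0, yxx, XBZ) ⊢ (q_1, xx, BZ) ⊢ (q_0, x, Z) ⊢ (q_0, ε, BZ)
All input consumed; state q_0 ∈ F.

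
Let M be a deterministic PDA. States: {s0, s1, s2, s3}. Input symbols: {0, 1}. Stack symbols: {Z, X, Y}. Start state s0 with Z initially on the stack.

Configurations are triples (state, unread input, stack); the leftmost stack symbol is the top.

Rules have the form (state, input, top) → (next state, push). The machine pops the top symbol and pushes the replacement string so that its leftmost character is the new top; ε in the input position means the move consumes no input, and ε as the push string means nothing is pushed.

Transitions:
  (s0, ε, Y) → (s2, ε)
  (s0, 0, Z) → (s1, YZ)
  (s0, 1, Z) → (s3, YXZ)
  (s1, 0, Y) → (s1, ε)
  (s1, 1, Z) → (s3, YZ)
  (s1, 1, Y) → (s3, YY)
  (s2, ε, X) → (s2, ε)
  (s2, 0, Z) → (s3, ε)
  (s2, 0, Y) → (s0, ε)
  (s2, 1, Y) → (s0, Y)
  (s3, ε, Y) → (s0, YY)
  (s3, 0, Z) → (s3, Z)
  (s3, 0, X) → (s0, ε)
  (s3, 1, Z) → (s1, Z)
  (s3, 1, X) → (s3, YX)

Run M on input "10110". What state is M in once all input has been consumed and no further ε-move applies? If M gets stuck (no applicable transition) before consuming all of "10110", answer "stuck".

stuck

(s0, 10110, Z)
  read 1, top Z: go to s3, push YXZ → (s3, 0110, YXZ)
  ε-move, top Y: go to s0, push YY → (s0, 0110, YYXZ)
  ε-move, top Y: go to s2, push ε → (s2, 0110, YXZ)
  read 0, top Y: go to s0, push ε → (s0, 110, XZ)
No transition for (s0, 1, top X); M blocks with input 110 remaining.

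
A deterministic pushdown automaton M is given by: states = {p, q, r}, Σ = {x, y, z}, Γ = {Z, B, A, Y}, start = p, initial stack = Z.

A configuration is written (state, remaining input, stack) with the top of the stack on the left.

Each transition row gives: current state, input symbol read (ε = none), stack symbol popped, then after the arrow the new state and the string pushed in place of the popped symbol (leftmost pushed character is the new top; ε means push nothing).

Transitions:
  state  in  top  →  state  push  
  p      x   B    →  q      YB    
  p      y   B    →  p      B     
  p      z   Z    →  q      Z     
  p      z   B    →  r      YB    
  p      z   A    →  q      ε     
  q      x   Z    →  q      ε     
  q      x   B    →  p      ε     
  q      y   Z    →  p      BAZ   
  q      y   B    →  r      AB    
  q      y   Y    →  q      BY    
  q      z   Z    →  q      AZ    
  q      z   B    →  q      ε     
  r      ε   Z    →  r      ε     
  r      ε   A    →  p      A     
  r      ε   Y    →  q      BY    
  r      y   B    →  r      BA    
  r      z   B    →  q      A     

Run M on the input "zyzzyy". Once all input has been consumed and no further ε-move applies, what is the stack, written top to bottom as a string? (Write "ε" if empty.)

ABYBAZ

(p, zyzzyy, Z) ⊢ (q, yzzyy, Z) ⊢ (p, zzyy, BAZ) ⊢ (r, zyy, YBAZ) ⊢ (q, zyy, BYBAZ) ⊢ (q, yy, YBAZ) ⊢ (q, y, BYBAZ) ⊢ (r, ε, ABYBAZ) ⊢ (p, ε, ABYBAZ)
All input consumed in state p with stack ABYBAZ.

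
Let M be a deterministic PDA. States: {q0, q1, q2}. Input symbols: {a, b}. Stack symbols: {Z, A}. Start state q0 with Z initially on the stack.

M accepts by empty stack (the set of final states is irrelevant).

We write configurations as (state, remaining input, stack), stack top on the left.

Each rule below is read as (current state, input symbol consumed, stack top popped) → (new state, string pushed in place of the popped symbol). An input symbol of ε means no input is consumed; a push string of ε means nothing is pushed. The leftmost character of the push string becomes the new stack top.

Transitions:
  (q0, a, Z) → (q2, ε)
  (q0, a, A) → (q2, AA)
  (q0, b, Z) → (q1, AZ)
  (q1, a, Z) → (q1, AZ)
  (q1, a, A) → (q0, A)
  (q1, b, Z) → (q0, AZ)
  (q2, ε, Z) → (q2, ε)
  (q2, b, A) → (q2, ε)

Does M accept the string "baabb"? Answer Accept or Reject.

(q0, baabb, Z)
  read b, top Z: go to q1, push AZ → (q1, aabb, AZ)
  read a, top A: go to q0, push A → (q0, abb, AZ)
  read a, top A: go to q2, push AA → (q2, bb, AAZ)
  read b, top A: go to q2, push ε → (q2, b, AZ)
  read b, top A: go to q2, push ε → (q2, ε, Z)
  ε-move, top Z: go to q2, push ε → (q2, ε, ε)
All input consumed and the stack is empty.

Accept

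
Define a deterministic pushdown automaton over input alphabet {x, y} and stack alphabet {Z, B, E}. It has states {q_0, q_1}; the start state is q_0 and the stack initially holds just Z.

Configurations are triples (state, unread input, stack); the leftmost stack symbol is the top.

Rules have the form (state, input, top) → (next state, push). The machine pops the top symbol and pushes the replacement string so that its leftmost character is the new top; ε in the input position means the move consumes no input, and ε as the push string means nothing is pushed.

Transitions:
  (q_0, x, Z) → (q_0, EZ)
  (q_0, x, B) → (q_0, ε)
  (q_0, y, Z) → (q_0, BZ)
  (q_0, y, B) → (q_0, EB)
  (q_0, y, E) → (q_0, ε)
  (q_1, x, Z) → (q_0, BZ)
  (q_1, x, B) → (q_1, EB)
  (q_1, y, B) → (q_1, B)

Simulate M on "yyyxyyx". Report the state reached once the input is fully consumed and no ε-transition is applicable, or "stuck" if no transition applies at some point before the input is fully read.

(q_0, yyyxyyx, Z) ⊢ (q_0, yyxyyx, BZ) ⊢ (q_0, yxyyx, EBZ) ⊢ (q_0, xyyx, BZ) ⊢ (q_0, yyx, Z) ⊢ (q_0, yx, BZ) ⊢ (q_0, x, EBZ)
No transition for (q_0, x, top E); M blocks with input x remaining.

stuck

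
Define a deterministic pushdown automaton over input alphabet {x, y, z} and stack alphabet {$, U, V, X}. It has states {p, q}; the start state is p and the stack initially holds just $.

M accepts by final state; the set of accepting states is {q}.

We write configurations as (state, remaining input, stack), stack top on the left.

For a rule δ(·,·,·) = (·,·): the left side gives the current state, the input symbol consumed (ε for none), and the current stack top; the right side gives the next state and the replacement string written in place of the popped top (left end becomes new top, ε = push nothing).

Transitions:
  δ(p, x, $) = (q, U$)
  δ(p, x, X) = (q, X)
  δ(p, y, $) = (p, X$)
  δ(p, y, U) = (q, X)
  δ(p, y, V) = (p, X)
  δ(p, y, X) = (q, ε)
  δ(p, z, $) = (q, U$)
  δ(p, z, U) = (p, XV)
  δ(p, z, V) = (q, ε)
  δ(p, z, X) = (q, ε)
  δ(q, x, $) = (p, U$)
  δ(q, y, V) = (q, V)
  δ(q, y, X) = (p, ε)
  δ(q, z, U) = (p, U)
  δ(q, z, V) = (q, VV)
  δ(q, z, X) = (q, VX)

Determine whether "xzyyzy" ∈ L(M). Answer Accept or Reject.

Reject

(p, xzyyzy, $)
  read x, top $: go to q, push U$ → (q, zyyzy, U$)
  read z, top U: go to p, push U → (p, yyzy, U$)
  read y, top U: go to q, push X → (q, yzy, X$)
  read y, top X: go to p, push ε → (p, zy, $)
  read z, top $: go to q, push U$ → (q, y, U$)
No transition applies at (q, y, U$); input not fully consumed.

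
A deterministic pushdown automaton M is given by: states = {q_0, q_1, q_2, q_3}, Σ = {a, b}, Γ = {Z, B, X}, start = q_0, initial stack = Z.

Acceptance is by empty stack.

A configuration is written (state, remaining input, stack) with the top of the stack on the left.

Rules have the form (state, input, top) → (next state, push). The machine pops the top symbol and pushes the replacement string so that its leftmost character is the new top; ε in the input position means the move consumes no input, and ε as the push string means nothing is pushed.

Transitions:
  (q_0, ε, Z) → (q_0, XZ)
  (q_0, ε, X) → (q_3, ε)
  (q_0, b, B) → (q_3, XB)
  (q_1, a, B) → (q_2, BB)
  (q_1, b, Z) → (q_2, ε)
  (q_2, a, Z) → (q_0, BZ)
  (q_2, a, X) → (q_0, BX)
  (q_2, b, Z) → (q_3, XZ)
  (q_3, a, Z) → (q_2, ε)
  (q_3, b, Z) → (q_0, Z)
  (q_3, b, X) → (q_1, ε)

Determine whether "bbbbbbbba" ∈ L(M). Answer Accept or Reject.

(q_0, bbbbbbbba, Z)
  ε-move, top Z: go to q_0, push XZ → (q_0, bbbbbbbba, XZ)
  ε-move, top X: go to q_3, push ε → (q_3, bbbbbbbba, Z)
  read b, top Z: go to q_0, push Z → (q_0, bbbbbbba, Z)
  ε-move, top Z: go to q_0, push XZ → (q_0, bbbbbbba, XZ)
  ε-move, top X: go to q_3, push ε → (q_3, bbbbbbba, Z)
  read b, top Z: go to q_0, push Z → (q_0, bbbbbba, Z)
  ε-move, top Z: go to q_0, push XZ → (q_0, bbbbbba, XZ)
  ε-move, top X: go to q_3, push ε → (q_3, bbbbbba, Z)
  read b, top Z: go to q_0, push Z → (q_0, bbbbba, Z)
  ε-move, top Z: go to q_0, push XZ → (q_0, bbbbba, XZ)
  ε-move, top X: go to q_3, push ε → (q_3, bbbbba, Z)
  read b, top Z: go to q_0, push Z → (q_0, bbbba, Z)
  ε-move, top Z: go to q_0, push XZ → (q_0, bbbba, XZ)
  ε-move, top X: go to q_3, push ε → (q_3, bbbba, Z)
  read b, top Z: go to q_0, push Z → (q_0, bbba, Z)
  ε-move, top Z: go to q_0, push XZ → (q_0, bbba, XZ)
  ε-move, top X: go to q_3, push ε → (q_3, bbba, Z)
  read b, top Z: go to q_0, push Z → (q_0, bba, Z)
  ε-move, top Z: go to q_0, push XZ → (q_0, bba, XZ)
  ε-move, top X: go to q_3, push ε → (q_3, bba, Z)
  read b, top Z: go to q_0, push Z → (q_0, ba, Z)
  ε-move, top Z: go to q_0, push XZ → (q_0, ba, XZ)
  ε-move, top X: go to q_3, push ε → (q_3, ba, Z)
  read b, top Z: go to q_0, push Z → (q_0, a, Z)
  ε-move, top Z: go to q_0, push XZ → (q_0, a, XZ)
  ε-move, top X: go to q_3, push ε → (q_3, a, Z)
  read a, top Z: go to q_2, push ε → (q_2, ε, ε)
All input consumed and the stack is empty.

Accept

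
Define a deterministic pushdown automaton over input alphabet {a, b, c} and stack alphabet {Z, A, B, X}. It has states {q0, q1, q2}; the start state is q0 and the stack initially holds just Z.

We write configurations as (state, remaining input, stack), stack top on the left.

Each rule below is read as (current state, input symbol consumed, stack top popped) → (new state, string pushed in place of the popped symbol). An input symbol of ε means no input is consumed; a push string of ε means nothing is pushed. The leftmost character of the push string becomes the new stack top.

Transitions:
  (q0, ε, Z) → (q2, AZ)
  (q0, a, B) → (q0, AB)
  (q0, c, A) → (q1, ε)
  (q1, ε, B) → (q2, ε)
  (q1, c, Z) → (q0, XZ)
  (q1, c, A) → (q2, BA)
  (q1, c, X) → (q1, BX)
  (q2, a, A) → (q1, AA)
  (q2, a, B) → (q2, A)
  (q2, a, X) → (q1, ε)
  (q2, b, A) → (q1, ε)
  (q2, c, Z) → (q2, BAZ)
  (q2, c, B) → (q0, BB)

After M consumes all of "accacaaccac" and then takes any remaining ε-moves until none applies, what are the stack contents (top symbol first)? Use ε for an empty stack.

BAAAAZ

(q0, accacaaccac, Z)
  ε-move, top Z: go to q2, push AZ → (q2, accacaaccac, AZ)
  read a, top A: go to q1, push AA → (q1, ccacaaccac, AAZ)
  read c, top A: go to q2, push BA → (q2, cacaaccac, BAAZ)
  read c, top B: go to q0, push BB → (q0, acaaccac, BBAAZ)
  read a, top B: go to q0, push AB → (q0, caaccac, ABBAAZ)
  read c, top A: go to q1, push ε → (q1, aaccac, BBAAZ)
  ε-move, top B: go to q2, push ε → (q2, aaccac, BAAZ)
  read a, top B: go to q2, push A → (q2, accac, AAAZ)
  read a, top A: go to q1, push AA → (q1, ccac, AAAAZ)
  read c, top A: go to q2, push BA → (q2, cac, BAAAAZ)
  read c, top B: go to q0, push BB → (q0, ac, BBAAAAZ)
  read a, top B: go to q0, push AB → (q0, c, ABBAAAAZ)
  read c, top A: go to q1, push ε → (q1, ε, BBAAAAZ)
  ε-move, top B: go to q2, push ε → (q2, ε, BAAAAZ)
All input consumed in state q2 with stack BAAAAZ.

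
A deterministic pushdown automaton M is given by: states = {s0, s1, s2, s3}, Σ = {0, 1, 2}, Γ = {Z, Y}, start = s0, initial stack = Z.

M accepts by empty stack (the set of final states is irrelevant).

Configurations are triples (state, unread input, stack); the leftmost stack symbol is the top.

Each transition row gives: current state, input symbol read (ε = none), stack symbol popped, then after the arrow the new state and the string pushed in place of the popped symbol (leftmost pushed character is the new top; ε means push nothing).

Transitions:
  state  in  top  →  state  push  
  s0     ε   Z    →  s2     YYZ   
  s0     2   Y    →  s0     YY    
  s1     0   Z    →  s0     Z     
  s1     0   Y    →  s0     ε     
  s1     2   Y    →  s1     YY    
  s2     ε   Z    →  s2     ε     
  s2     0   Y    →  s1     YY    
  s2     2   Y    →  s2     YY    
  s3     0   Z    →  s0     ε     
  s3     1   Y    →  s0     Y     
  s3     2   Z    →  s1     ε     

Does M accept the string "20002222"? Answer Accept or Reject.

Reject

(s0, 20002222, Z) ⊢ (s2, 20002222, YYZ) ⊢ (s2, 0002222, YYYZ) ⊢ (s1, 002222, YYYYZ) ⊢ (s0, 02222, YYYZ)
No transition applies at (s0, 02222, YYYZ); input not fully consumed.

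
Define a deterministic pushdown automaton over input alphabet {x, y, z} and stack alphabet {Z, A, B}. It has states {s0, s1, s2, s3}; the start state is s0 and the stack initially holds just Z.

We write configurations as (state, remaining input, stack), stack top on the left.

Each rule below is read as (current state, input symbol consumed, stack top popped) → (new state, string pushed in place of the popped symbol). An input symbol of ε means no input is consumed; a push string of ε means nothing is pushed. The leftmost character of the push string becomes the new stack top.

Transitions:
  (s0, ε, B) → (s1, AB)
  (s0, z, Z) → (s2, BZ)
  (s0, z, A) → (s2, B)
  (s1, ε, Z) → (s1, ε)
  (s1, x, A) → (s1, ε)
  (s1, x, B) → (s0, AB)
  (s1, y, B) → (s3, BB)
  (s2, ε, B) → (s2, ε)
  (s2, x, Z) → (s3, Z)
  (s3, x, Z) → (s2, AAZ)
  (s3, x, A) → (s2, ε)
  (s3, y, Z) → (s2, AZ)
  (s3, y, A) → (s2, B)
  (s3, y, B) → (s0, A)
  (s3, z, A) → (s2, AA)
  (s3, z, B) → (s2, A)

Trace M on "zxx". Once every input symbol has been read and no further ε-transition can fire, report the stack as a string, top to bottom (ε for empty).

(s0, zxx, Z) ⊢ (s2, xx, BZ) ⊢ (s2, xx, Z) ⊢ (s3, x, Z) ⊢ (s2, ε, AAZ)
All input consumed in state s2 with stack AAZ.

AAZ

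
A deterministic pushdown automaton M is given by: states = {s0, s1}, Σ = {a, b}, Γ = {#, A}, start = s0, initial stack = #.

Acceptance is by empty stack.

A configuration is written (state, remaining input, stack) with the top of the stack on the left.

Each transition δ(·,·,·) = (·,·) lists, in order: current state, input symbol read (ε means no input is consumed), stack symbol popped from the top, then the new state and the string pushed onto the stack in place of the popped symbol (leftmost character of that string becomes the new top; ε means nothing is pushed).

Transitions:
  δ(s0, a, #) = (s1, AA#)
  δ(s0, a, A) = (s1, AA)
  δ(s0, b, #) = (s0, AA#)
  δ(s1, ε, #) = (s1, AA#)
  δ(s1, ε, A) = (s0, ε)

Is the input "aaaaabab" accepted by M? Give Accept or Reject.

Reject

(s0, aaaaabab, #) ⊢ (s1, aaaabab, AA#) ⊢ (s0, aaaabab, A#) ⊢ (s1, aaabab, AA#) ⊢ (s0, aaabab, A#) ⊢ (s1, aabab, AA#) ⊢ (s0, aabab, A#) ⊢ (s1, abab, AA#) ⊢ (s0, abab, A#) ⊢ (s1, bab, AA#) ⊢ (s0, bab, A#)
No transition applies at (s0, bab, A#); input not fully consumed.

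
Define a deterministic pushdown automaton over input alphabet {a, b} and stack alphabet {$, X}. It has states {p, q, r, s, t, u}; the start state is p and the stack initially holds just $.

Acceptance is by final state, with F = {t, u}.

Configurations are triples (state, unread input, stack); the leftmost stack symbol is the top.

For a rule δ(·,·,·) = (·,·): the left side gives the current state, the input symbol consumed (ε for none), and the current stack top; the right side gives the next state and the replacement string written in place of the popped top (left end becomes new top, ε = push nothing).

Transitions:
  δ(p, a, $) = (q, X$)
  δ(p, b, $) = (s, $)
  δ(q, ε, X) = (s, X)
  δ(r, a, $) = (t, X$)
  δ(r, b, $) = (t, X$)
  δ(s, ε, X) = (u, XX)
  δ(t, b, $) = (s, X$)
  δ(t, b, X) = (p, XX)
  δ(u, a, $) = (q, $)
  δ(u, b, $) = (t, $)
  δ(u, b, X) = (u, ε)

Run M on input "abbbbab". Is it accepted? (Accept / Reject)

(p, abbbbab, $)
  read a, top $: go to q, push X$ → (q, bbbbab, X$)
  ε-move, top X: go to s, push X → (s, bbbbab, X$)
  ε-move, top X: go to u, push XX → (u, bbbbab, XX$)
  read b, top X: go to u, push ε → (u, bbbab, X$)
  read b, top X: go to u, push ε → (u, bbab, $)
  read b, top $: go to t, push $ → (t, bab, $)
  read b, top $: go to s, push X$ → (s, ab, X$)
  ε-move, top X: go to u, push XX → (u, ab, XX$)
No transition applies at (u, ab, XX$); input not fully consumed.

Reject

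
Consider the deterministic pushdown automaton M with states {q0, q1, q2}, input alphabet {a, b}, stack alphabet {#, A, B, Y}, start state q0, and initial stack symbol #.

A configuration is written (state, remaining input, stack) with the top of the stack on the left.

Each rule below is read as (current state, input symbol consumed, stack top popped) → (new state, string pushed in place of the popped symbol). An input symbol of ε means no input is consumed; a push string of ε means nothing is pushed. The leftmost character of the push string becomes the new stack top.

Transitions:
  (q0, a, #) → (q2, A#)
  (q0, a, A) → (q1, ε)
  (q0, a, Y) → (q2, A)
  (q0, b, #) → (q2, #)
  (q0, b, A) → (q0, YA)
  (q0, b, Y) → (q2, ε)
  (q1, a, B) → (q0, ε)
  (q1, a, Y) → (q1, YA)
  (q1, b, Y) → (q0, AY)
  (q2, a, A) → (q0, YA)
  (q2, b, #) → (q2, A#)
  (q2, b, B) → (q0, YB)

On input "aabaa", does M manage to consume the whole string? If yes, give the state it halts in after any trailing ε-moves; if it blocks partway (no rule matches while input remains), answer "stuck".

q2

(q0, aabaa, #) ⊢ (q2, abaa, A#) ⊢ (q0, baa, YA#) ⊢ (q2, aa, A#) ⊢ (q0, a, YA#) ⊢ (q2, ε, AA#)
All input consumed; M is in state q2.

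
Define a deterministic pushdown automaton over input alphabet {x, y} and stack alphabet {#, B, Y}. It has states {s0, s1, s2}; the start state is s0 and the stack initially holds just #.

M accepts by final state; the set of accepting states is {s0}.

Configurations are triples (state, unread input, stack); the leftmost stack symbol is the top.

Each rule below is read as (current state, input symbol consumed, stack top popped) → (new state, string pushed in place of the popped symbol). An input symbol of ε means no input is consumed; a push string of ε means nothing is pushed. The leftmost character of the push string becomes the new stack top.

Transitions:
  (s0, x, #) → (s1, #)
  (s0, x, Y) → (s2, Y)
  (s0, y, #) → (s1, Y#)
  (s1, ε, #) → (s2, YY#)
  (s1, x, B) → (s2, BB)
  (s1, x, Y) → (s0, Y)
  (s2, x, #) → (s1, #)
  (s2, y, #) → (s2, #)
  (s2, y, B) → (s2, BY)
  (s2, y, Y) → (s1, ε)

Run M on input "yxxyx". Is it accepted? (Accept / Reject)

(s0, yxxyx, #)
  read y, top #: go to s1, push Y# → (s1, xxyx, Y#)
  read x, top Y: go to s0, push Y → (s0, xyx, Y#)
  read x, top Y: go to s2, push Y → (s2, yx, Y#)
  read y, top Y: go to s1, push ε → (s1, x, #)
  ε-move, top #: go to s2, push YY# → (s2, x, YY#)
No transition applies at (s2, x, YY#); input not fully consumed.

Reject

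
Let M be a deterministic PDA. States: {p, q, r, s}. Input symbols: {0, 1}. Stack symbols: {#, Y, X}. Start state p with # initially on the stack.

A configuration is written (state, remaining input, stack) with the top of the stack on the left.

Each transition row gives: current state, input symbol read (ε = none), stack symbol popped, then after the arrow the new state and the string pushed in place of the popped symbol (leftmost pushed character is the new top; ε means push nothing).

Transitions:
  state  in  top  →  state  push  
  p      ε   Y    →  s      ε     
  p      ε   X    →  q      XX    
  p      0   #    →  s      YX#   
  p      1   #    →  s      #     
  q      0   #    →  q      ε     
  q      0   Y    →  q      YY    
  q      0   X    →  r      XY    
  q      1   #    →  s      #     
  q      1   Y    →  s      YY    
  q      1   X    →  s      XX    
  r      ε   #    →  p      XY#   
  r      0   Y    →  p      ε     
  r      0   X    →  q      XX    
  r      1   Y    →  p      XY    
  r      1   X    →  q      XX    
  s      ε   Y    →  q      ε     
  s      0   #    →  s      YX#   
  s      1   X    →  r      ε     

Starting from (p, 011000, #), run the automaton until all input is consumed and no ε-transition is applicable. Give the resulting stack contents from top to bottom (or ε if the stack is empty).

(p, 011000, #) ⊢ (s, 11000, YX#) ⊢ (q, 11000, X#) ⊢ (s, 1000, XX#) ⊢ (r, 000, X#) ⊢ (q, 00, XX#) ⊢ (r, 0, XYX#) ⊢ (q, ε, XXYX#)
All input consumed in state q with stack XXYX#.

XXYX#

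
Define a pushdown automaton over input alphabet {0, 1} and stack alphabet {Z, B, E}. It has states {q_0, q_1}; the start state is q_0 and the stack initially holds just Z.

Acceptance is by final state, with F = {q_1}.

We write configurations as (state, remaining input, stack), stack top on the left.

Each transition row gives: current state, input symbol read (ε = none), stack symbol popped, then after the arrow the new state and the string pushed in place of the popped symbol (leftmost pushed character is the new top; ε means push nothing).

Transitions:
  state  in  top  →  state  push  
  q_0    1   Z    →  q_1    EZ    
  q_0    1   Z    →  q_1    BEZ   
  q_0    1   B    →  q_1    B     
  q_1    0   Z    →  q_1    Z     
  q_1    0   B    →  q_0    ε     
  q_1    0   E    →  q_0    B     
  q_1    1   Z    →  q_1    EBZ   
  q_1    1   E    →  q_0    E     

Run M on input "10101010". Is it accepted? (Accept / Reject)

No computation consumes all input and reaches a final state.

Reject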